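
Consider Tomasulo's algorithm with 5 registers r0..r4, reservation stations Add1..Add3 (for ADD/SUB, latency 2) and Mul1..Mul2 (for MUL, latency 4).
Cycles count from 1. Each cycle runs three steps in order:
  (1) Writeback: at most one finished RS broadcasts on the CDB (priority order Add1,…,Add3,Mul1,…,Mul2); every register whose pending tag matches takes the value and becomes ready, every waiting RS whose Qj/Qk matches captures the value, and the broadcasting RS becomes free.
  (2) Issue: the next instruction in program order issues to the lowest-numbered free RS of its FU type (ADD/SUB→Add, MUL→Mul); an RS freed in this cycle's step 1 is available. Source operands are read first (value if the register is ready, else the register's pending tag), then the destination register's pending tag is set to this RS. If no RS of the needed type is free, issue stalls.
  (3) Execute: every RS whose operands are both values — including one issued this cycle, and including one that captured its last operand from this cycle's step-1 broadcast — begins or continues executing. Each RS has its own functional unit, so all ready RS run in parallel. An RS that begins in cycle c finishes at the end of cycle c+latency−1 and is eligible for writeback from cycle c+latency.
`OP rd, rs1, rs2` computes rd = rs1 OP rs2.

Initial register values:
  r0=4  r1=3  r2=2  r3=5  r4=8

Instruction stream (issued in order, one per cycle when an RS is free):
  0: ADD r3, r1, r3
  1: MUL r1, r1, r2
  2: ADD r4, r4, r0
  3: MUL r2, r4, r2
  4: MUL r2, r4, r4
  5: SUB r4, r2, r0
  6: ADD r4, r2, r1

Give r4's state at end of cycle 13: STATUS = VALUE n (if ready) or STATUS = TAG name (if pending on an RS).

STATUS = VALUE 150

cycle 1: issue ADD r3<-Add1 // r0:4,r1:3,r2:2,r3:Add1,r4:8
cycle 2: issue MUL r1<-Mul1 // r0:4,r1:Mul1,r2:2,r3:Add1,r4:8
cycle 3: CDB Add1=8; issue ADD r4<-Add1 // r0:4,r1:Mul1,r2:2,r3:8,r4:Add1
cycle 4: issue MUL r2<-Mul2 // r0:4,r1:Mul1,r2:Mul2,r3:8,r4:Add1
cycle 5: CDB Add1=12; stall // r0:4,r1:Mul1,r2:Mul2,r3:8,r4:12
cycle 6: CDB Mul1=6; issue MUL r2<-Mul1 // r0:4,r1:6,r2:Mul1,r3:8,r4:12
cycle 7: issue SUB r4<-Add1 // r0:4,r1:6,r2:Mul1,r3:8,r4:Add1
cycle 8: issue ADD r4<-Add2 // r0:4,r1:6,r2:Mul1,r3:8,r4:Add2
cycle 9: CDB Mul2=24 // r0:4,r1:6,r2:Mul1,r3:8,r4:Add2
cycle 10: CDB Mul1=144 // r0:4,r1:6,r2:144,r3:8,r4:Add2
cycle 11: - // r0:4,r1:6,r2:144,r3:8,r4:Add2
cycle 12: CDB Add1=140 // r0:4,r1:6,r2:144,r3:8,r4:Add2
cycle 13: CDB Add2=150 // r0:4,r1:6,r2:144,r3:8,r4:150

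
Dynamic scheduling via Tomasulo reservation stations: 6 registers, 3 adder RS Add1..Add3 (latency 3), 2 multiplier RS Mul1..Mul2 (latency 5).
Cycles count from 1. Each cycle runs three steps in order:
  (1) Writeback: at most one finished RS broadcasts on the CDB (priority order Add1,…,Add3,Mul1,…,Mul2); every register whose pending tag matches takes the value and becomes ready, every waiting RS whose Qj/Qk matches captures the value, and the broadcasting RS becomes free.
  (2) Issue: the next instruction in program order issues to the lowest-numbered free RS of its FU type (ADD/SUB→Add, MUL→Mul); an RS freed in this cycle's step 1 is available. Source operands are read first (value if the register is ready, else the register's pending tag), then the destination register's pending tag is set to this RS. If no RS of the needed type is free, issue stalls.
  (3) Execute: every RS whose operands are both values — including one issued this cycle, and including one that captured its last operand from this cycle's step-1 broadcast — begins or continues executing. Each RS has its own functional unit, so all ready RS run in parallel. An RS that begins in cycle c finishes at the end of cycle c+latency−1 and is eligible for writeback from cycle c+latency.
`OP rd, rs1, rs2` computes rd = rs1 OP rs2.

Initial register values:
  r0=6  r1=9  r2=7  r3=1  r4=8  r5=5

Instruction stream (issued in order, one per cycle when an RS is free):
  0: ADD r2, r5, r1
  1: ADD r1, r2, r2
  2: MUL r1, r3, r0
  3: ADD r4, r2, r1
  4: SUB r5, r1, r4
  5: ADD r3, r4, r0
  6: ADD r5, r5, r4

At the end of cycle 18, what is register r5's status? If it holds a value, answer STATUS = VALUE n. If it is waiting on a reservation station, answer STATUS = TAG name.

STATUS = VALUE 6

  c1: issue ADD r2<-Add1  regs: r0:6,r1:9,r2:Add1,r3:1,r4:8,r5:5
  c2: issue ADD r1<-Add2  regs: r0:6,r1:Add2,r2:Add1,r3:1,r4:8,r5:5
  c3: issue MUL r1<-Mul1  regs: r0:6,r1:Mul1,r2:Add1,r3:1,r4:8,r5:5
  c4: CDB Add1=14; issue ADD r4<-Add1  regs: r0:6,r1:Mul1,r2:14,r3:1,r4:Add1,r5:5
  c5: issue SUB r5<-Add3  regs: r0:6,r1:Mul1,r2:14,r3:1,r4:Add1,r5:Add3
  c6: stall  regs: r0:6,r1:Mul1,r2:14,r3:1,r4:Add1,r5:Add3
  c7: CDB Add2=28; issue ADD r3<-Add2  regs: r0:6,r1:Mul1,r2:14,r3:Add2,r4:Add1,r5:Add3
  c8: CDB Mul1=6; stall  regs: r0:6,r1:6,r2:14,r3:Add2,r4:Add1,r5:Add3
  c9: stall  regs: r0:6,r1:6,r2:14,r3:Add2,r4:Add1,r5:Add3
  c10: stall  regs: r0:6,r1:6,r2:14,r3:Add2,r4:Add1,r5:Add3
  c11: CDB Add1=20; issue ADD r5<-Add1  regs: r0:6,r1:6,r2:14,r3:Add2,r4:20,r5:Add1
  c12: -  regs: r0:6,r1:6,r2:14,r3:Add2,r4:20,r5:Add1
  c13: -  regs: r0:6,r1:6,r2:14,r3:Add2,r4:20,r5:Add1
  c14: CDB Add2=26  regs: r0:6,r1:6,r2:14,r3:26,r4:20,r5:Add1
  c15: CDB Add3=-14  regs: r0:6,r1:6,r2:14,r3:26,r4:20,r5:Add1
  c16: -  regs: r0:6,r1:6,r2:14,r3:26,r4:20,r5:Add1
  c17: -  regs: r0:6,r1:6,r2:14,r3:26,r4:20,r5:Add1
  c18: CDB Add1=6  regs: r0:6,r1:6,r2:14,r3:26,r4:20,r5:6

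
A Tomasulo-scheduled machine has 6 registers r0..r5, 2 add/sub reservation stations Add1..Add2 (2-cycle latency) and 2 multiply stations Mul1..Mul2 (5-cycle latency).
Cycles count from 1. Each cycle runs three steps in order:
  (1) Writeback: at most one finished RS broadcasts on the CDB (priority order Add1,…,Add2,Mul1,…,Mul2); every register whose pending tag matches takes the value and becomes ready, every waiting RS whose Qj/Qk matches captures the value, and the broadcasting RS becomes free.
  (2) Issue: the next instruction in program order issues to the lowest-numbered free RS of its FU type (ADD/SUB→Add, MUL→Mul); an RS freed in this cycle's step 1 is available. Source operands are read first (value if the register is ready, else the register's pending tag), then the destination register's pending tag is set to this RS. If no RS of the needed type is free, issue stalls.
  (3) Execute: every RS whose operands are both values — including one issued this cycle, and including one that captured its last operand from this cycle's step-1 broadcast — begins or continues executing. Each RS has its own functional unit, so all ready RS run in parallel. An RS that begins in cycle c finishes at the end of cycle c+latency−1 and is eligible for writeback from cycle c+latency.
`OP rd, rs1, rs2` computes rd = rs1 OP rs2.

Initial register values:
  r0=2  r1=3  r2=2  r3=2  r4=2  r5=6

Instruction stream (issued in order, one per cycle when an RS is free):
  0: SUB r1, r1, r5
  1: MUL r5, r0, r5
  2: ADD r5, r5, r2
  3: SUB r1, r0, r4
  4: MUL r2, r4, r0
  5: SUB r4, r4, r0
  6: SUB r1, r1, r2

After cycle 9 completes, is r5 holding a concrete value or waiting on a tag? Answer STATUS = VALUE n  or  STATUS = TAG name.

  c1: issue SUB r1<-Add1  regs: r0:2,r1:Add1,r2:2,r3:2,r4:2,r5:6
  c2: issue MUL r5<-Mul1  regs: r0:2,r1:Add1,r2:2,r3:2,r4:2,r5:Mul1
  c3: CDB Add1=-3; issue ADD r5<-Add1  regs: r0:2,r1:-3,r2:2,r3:2,r4:2,r5:Add1
  c4: issue SUB r1<-Add2  regs: r0:2,r1:Add2,r2:2,r3:2,r4:2,r5:Add1
  c5: issue MUL r2<-Mul2  regs: r0:2,r1:Add2,r2:Mul2,r3:2,r4:2,r5:Add1
  c6: CDB Add2=0; issue SUB r4<-Add2  regs: r0:2,r1:0,r2:Mul2,r3:2,r4:Add2,r5:Add1
  c7: CDB Mul1=12; stall  regs: r0:2,r1:0,r2:Mul2,r3:2,r4:Add2,r5:Add1
  c8: CDB Add2=0; issue SUB r1<-Add2  regs: r0:2,r1:Add2,r2:Mul2,r3:2,r4:0,r5:Add1
  c9: CDB Add1=14  regs: r0:2,r1:Add2,r2:Mul2,r3:2,r4:0,r5:14

STATUS = VALUE 14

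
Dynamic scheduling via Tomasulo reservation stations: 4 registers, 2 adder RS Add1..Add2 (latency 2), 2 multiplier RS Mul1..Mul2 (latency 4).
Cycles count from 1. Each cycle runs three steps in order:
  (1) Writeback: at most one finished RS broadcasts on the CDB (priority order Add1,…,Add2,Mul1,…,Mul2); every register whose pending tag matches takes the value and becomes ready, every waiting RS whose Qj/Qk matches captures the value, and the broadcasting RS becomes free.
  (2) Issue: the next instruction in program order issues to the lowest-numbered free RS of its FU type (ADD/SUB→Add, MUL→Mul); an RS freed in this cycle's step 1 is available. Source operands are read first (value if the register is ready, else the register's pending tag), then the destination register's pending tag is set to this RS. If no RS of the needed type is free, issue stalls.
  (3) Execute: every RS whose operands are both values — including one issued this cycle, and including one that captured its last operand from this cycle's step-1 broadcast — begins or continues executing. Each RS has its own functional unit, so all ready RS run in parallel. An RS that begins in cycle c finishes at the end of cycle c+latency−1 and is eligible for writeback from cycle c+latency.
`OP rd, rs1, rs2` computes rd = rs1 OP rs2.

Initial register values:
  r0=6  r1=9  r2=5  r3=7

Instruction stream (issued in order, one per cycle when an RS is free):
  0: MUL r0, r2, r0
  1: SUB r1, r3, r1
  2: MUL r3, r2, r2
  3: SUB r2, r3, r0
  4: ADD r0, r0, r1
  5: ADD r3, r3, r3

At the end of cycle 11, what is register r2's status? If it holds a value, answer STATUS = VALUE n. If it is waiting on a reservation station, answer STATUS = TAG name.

  c1: issue MUL r0<-Mul1  regs: r0:Mul1,r1:9,r2:5,r3:7
  c2: issue SUB r1<-Add1  regs: r0:Mul1,r1:Add1,r2:5,r3:7
  c3: issue MUL r3<-Mul2  regs: r0:Mul1,r1:Add1,r2:5,r3:Mul2
  c4: CDB Add1=-2; issue SUB r2<-Add1  regs: r0:Mul1,r1:-2,r2:Add1,r3:Mul2
  c5: CDB Mul1=30; issue ADD r0<-Add2  regs: r0:Add2,r1:-2,r2:Add1,r3:Mul2
  c6: stall  regs: r0:Add2,r1:-2,r2:Add1,r3:Mul2
  c7: CDB Add2=28; issue ADD r3<-Add2  regs: r0:28,r1:-2,r2:Add1,r3:Add2
  c8: CDB Mul2=25  regs: r0:28,r1:-2,r2:Add1,r3:Add2
  c9: -  regs: r0:28,r1:-2,r2:Add1,r3:Add2
  c10: CDB Add1=-5  regs: r0:28,r1:-2,r2:-5,r3:Add2
  c11: CDB Add2=50  regs: r0:28,r1:-2,r2:-5,r3:50

STATUS = VALUE -5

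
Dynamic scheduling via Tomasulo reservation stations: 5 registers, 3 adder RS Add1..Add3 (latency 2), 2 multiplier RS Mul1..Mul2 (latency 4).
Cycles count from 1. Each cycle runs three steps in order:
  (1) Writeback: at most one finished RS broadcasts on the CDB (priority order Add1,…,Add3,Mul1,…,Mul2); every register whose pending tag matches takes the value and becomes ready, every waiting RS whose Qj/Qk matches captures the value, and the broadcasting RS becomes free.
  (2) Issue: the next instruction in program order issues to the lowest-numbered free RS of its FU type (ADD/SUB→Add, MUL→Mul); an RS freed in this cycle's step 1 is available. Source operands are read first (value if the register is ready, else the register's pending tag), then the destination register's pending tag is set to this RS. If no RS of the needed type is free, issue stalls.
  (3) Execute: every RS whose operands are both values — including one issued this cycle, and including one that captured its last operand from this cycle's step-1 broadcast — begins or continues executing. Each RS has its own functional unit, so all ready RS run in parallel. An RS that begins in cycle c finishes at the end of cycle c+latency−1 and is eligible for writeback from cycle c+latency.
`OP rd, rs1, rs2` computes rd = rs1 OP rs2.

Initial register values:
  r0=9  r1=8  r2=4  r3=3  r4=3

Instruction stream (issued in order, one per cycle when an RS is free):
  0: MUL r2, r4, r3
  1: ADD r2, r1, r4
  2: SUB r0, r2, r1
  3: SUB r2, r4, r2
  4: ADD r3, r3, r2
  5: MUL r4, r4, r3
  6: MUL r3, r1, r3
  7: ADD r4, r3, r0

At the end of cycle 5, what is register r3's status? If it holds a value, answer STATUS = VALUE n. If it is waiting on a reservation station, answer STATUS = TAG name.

STATUS = TAG Add3

c1: issue MUL r2<-Mul1 | r0:9,r1:8,r2:Mul1,r3:3,r4:3
c2: issue ADD r2<-Add1 | r0:9,r1:8,r2:Add1,r3:3,r4:3
c3: issue SUB r0<-Add2 | r0:Add2,r1:8,r2:Add1,r3:3,r4:3
c4: CDB Add1=11; issue SUB r2<-Add1 | r0:Add2,r1:8,r2:Add1,r3:3,r4:3
c5: CDB Mul1=9; issue ADD r3<-Add3 | r0:Add2,r1:8,r2:Add1,r3:Add3,r4:3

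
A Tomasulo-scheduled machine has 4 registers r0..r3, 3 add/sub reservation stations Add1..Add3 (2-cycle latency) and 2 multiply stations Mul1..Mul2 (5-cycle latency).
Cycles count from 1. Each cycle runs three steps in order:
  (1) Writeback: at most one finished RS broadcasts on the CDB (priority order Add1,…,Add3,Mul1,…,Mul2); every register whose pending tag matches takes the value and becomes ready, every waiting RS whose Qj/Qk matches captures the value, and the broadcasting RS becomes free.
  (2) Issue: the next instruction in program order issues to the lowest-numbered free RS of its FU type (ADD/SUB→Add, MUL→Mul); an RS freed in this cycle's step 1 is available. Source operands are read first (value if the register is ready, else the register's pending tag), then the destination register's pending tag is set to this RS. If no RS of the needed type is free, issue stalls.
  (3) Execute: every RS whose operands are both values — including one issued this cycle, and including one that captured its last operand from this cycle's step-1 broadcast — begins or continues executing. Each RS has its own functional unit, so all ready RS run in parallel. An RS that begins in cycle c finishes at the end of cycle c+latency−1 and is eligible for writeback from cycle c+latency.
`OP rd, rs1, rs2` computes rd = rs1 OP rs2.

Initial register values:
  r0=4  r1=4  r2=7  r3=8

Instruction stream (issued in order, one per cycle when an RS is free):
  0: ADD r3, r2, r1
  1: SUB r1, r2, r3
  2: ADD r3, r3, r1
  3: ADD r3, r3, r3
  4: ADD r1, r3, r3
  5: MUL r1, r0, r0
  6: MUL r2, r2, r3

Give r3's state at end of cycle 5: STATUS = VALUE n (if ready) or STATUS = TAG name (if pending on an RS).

  c1: issue ADD r3<-Add1  regs: r0:4,r1:4,r2:7,r3:Add1
  c2: issue SUB r1<-Add2  regs: r0:4,r1:Add2,r2:7,r3:Add1
  c3: CDB Add1=11; issue ADD r3<-Add1  regs: r0:4,r1:Add2,r2:7,r3:Add1
  c4: issue ADD r3<-Add3  regs: r0:4,r1:Add2,r2:7,r3:Add3
  c5: CDB Add2=-4; issue ADD r1<-Add2  regs: r0:4,r1:Add2,r2:7,r3:Add3

STATUS = TAG Add3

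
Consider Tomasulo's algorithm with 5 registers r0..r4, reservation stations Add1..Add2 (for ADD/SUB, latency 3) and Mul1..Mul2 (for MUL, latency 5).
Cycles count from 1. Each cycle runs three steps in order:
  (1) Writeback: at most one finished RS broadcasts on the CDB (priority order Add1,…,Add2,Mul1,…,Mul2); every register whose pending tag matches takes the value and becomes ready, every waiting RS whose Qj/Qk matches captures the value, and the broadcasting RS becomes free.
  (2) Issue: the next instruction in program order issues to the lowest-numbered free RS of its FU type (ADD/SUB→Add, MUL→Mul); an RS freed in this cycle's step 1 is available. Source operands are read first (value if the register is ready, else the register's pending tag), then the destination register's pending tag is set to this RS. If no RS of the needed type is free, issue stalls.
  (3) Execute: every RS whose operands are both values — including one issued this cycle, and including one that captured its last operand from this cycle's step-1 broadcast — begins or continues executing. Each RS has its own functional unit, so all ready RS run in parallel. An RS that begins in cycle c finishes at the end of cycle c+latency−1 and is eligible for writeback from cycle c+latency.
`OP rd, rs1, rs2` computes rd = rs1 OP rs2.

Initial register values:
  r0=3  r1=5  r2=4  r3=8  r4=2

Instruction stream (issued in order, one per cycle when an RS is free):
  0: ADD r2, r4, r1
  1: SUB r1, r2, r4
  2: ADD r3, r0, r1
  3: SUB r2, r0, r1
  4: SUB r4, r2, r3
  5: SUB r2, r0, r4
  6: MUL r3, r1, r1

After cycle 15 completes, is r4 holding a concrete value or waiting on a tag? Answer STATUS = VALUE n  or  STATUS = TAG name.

STATUS = VALUE -10

cycle 1: issue ADD r2<-Add1 // r0:3,r1:5,r2:Add1,r3:8,r4:2
cycle 2: issue SUB r1<-Add2 // r0:3,r1:Add2,r2:Add1,r3:8,r4:2
cycle 3: stall // r0:3,r1:Add2,r2:Add1,r3:8,r4:2
cycle 4: CDB Add1=7; issue ADD r3<-Add1 // r0:3,r1:Add2,r2:7,r3:Add1,r4:2
cycle 5: stall // r0:3,r1:Add2,r2:7,r3:Add1,r4:2
cycle 6: stall // r0:3,r1:Add2,r2:7,r3:Add1,r4:2
cycle 7: CDB Add2=5; issue SUB r2<-Add2 // r0:3,r1:5,r2:Add2,r3:Add1,r4:2
cycle 8: stall // r0:3,r1:5,r2:Add2,r3:Add1,r4:2
cycle 9: stall // r0:3,r1:5,r2:Add2,r3:Add1,r4:2
cycle 10: CDB Add1=8; issue SUB r4<-Add1 // r0:3,r1:5,r2:Add2,r3:8,r4:Add1
cycle 11: CDB Add2=-2; issue SUB r2<-Add2 // r0:3,r1:5,r2:Add2,r3:8,r4:Add1
cycle 12: issue MUL r3<-Mul1 // r0:3,r1:5,r2:Add2,r3:Mul1,r4:Add1
cycle 13: - // r0:3,r1:5,r2:Add2,r3:Mul1,r4:Add1
cycle 14: CDB Add1=-10 // r0:3,r1:5,r2:Add2,r3:Mul1,r4:-10
cycle 15: - // r0:3,r1:5,r2:Add2,r3:Mul1,r4:-10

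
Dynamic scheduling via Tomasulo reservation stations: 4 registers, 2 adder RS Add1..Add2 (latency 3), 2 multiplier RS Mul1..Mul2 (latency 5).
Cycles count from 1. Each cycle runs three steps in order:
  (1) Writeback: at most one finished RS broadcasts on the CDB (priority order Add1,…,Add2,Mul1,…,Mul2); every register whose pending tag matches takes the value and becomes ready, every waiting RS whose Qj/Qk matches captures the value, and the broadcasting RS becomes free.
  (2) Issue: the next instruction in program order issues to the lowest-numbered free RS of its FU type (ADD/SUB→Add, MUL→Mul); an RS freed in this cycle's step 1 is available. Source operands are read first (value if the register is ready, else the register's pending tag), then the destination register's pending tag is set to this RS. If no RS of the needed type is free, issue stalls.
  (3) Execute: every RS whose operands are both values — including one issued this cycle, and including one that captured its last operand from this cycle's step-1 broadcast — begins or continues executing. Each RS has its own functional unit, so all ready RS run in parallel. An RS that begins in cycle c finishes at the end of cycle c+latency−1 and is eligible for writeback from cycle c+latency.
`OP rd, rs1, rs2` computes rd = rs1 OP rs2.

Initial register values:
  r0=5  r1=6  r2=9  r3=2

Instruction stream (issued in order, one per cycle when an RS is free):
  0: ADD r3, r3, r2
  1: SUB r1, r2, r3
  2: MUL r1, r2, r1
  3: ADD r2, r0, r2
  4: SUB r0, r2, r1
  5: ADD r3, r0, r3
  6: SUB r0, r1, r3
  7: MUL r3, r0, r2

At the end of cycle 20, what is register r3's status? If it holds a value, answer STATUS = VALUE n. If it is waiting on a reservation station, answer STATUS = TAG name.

c1: issue ADD r3<-Add1 | r0:5,r1:6,r2:9,r3:Add1
c2: issue SUB r1<-Add2 | r0:5,r1:Add2,r2:9,r3:Add1
c3: issue MUL r1<-Mul1 | r0:5,r1:Mul1,r2:9,r3:Add1
c4: CDB Add1=11; issue ADD r2<-Add1 | r0:5,r1:Mul1,r2:Add1,r3:11
c5: stall | r0:5,r1:Mul1,r2:Add1,r3:11
c6: stall | r0:5,r1:Mul1,r2:Add1,r3:11
c7: CDB Add1=14; issue SUB r0<-Add1 | r0:Add1,r1:Mul1,r2:14,r3:11
c8: CDB Add2=-2; issue ADD r3<-Add2 | r0:Add1,r1:Mul1,r2:14,r3:Add2
c9: stall | r0:Add1,r1:Mul1,r2:14,r3:Add2
c10: stall | r0:Add1,r1:Mul1,r2:14,r3:Add2
c11: stall | r0:Add1,r1:Mul1,r2:14,r3:Add2
c12: stall | r0:Add1,r1:Mul1,r2:14,r3:Add2
c13: CDB Mul1=-18; stall | r0:Add1,r1:-18,r2:14,r3:Add2
c14: stall | r0:Add1,r1:-18,r2:14,r3:Add2
c15: stall | r0:Add1,r1:-18,r2:14,r3:Add2
c16: CDB Add1=32; issue SUB r0<-Add1 | r0:Add1,r1:-18,r2:14,r3:Add2
c17: issue MUL r3<-Mul1 | r0:Add1,r1:-18,r2:14,r3:Mul1
c18: - | r0:Add1,r1:-18,r2:14,r3:Mul1
c19: CDB Add2=43 | r0:Add1,r1:-18,r2:14,r3:Mul1
c20: - | r0:Add1,r1:-18,r2:14,r3:Mul1

STATUS = TAG Mul1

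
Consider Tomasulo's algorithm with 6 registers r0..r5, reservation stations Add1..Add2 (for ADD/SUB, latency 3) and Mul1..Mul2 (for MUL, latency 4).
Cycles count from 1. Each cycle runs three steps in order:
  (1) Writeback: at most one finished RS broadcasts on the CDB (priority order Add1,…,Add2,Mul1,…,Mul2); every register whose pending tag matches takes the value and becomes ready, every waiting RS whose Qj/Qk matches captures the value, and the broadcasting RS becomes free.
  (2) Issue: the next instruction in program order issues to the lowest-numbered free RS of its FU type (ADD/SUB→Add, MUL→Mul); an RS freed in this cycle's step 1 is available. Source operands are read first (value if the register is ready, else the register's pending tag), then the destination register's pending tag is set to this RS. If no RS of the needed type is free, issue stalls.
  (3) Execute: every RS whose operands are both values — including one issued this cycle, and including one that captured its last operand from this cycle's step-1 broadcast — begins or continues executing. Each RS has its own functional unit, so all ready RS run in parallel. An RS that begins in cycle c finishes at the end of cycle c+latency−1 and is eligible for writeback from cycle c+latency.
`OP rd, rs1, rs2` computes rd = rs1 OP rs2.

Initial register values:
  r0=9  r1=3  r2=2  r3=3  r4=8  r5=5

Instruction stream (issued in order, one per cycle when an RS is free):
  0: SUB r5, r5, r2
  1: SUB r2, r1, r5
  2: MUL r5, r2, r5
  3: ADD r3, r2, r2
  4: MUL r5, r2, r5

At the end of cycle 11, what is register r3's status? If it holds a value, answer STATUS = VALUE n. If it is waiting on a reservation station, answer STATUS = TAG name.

STATUS = VALUE 0

c1: issue SUB r5<-Add1 | r0:9,r1:3,r2:2,r3:3,r4:8,r5:Add1
c2: issue SUB r2<-Add2 | r0:9,r1:3,r2:Add2,r3:3,r4:8,r5:Add1
c3: issue MUL r5<-Mul1 | r0:9,r1:3,r2:Add2,r3:3,r4:8,r5:Mul1
c4: CDB Add1=3; issue ADD r3<-Add1 | r0:9,r1:3,r2:Add2,r3:Add1,r4:8,r5:Mul1
c5: issue MUL r5<-Mul2 | r0:9,r1:3,r2:Add2,r3:Add1,r4:8,r5:Mul2
c6: - | r0:9,r1:3,r2:Add2,r3:Add1,r4:8,r5:Mul2
c7: CDB Add2=0 | r0:9,r1:3,r2:0,r3:Add1,r4:8,r5:Mul2
c8: - | r0:9,r1:3,r2:0,r3:Add1,r4:8,r5:Mul2
c9: - | r0:9,r1:3,r2:0,r3:Add1,r4:8,r5:Mul2
c10: CDB Add1=0 | r0:9,r1:3,r2:0,r3:0,r4:8,r5:Mul2
c11: CDB Mul1=0 | r0:9,r1:3,r2:0,r3:0,r4:8,r5:Mul2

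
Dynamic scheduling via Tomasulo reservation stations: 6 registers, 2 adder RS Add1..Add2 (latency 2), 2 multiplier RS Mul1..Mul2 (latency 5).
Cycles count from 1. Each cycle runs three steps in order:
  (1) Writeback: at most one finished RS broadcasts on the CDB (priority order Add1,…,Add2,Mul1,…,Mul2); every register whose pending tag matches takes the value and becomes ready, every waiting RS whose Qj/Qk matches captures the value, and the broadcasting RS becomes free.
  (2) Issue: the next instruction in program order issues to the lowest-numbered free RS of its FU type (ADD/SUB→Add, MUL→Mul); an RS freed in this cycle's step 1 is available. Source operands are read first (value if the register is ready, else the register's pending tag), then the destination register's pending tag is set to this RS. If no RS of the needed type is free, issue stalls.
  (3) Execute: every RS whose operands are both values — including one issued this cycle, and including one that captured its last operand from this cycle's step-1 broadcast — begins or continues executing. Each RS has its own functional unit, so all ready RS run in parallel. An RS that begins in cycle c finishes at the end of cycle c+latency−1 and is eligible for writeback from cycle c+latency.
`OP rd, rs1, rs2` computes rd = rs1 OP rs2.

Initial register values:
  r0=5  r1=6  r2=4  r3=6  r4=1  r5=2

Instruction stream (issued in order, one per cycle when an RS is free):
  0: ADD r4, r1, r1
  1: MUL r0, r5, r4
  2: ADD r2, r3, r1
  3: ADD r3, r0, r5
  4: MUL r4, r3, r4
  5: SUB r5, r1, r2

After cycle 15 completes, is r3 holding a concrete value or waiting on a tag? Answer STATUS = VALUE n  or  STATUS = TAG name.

c1: issue ADD r4<-Add1 | r0:5,r1:6,r2:4,r3:6,r4:Add1,r5:2
c2: issue MUL r0<-Mul1 | r0:Mul1,r1:6,r2:4,r3:6,r4:Add1,r5:2
c3: CDB Add1=12; issue ADD r2<-Add1 | r0:Mul1,r1:6,r2:Add1,r3:6,r4:12,r5:2
c4: issue ADD r3<-Add2 | r0:Mul1,r1:6,r2:Add1,r3:Add2,r4:12,r5:2
c5: CDB Add1=12; issue MUL r4<-Mul2 | r0:Mul1,r1:6,r2:12,r3:Add2,r4:Mul2,r5:2
c6: issue SUB r5<-Add1 | r0:Mul1,r1:6,r2:12,r3:Add2,r4:Mul2,r5:Add1
c7: - | r0:Mul1,r1:6,r2:12,r3:Add2,r4:Mul2,r5:Add1
c8: CDB Add1=-6 | r0:Mul1,r1:6,r2:12,r3:Add2,r4:Mul2,r5:-6
c9: CDB Mul1=24 | r0:24,r1:6,r2:12,r3:Add2,r4:Mul2,r5:-6
c10: - | r0:24,r1:6,r2:12,r3:Add2,r4:Mul2,r5:-6
c11: CDB Add2=26 | r0:24,r1:6,r2:12,r3:26,r4:Mul2,r5:-6
c12: - | r0:24,r1:6,r2:12,r3:26,r4:Mul2,r5:-6
c13: - | r0:24,r1:6,r2:12,r3:26,r4:Mul2,r5:-6
c14: - | r0:24,r1:6,r2:12,r3:26,r4:Mul2,r5:-6
c15: - | r0:24,r1:6,r2:12,r3:26,r4:Mul2,r5:-6

STATUS = VALUE 26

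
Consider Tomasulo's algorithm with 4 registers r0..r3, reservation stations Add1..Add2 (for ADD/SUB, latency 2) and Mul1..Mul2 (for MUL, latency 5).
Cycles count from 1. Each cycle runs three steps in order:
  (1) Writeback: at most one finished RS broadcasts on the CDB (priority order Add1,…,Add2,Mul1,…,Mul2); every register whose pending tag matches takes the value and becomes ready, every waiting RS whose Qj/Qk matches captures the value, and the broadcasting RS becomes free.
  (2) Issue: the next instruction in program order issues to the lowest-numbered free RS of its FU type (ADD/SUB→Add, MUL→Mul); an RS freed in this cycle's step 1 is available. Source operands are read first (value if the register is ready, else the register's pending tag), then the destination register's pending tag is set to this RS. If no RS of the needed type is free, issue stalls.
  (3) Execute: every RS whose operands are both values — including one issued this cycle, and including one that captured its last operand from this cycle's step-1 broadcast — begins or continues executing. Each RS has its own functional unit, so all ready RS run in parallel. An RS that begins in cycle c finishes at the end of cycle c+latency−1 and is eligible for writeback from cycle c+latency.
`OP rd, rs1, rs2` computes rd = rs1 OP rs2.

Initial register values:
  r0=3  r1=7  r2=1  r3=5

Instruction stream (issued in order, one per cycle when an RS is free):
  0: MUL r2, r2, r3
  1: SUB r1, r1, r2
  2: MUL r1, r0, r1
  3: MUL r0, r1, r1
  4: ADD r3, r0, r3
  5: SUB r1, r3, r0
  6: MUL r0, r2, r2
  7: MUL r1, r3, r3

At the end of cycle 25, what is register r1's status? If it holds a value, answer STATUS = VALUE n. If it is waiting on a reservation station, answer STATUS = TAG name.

STATUS = VALUE 1681

c1: issue MUL r2<-Mul1 | r0:3,r1:7,r2:Mul1,r3:5
c2: issue SUB r1<-Add1 | r0:3,r1:Add1,r2:Mul1,r3:5
c3: issue MUL r1<-Mul2 | r0:3,r1:Mul2,r2:Mul1,r3:5
c4: stall | r0:3,r1:Mul2,r2:Mul1,r3:5
c5: stall | r0:3,r1:Mul2,r2:Mul1,r3:5
c6: CDB Mul1=5; issue MUL r0<-Mul1 | r0:Mul1,r1:Mul2,r2:5,r3:5
c7: issue ADD r3<-Add2 | r0:Mul1,r1:Mul2,r2:5,r3:Add2
c8: CDB Add1=2; issue SUB r1<-Add1 | r0:Mul1,r1:Add1,r2:5,r3:Add2
c9: stall | r0:Mul1,r1:Add1,r2:5,r3:Add2
c10: stall | r0:Mul1,r1:Add1,r2:5,r3:Add2
c11: stall | r0:Mul1,r1:Add1,r2:5,r3:Add2
c12: stall | r0:Mul1,r1:Add1,r2:5,r3:Add2
c13: CDB Mul2=6; issue MUL r0<-Mul2 | r0:Mul2,r1:Add1,r2:5,r3:Add2
c14: stall | r0:Mul2,r1:Add1,r2:5,r3:Add2
c15: stall | r0:Mul2,r1:Add1,r2:5,r3:Add2
c16: stall | r0:Mul2,r1:Add1,r2:5,r3:Add2
c17: stall | r0:Mul2,r1:Add1,r2:5,r3:Add2
c18: CDB Mul1=36; issue MUL r1<-Mul1 | r0:Mul2,r1:Mul1,r2:5,r3:Add2
c19: CDB Mul2=25 | r0:25,r1:Mul1,r2:5,r3:Add2
c20: CDB Add2=41 | r0:25,r1:Mul1,r2:5,r3:41
c21: - | r0:25,r1:Mul1,r2:5,r3:41
c22: CDB Add1=5 | r0:25,r1:Mul1,r2:5,r3:41
c23: - | r0:25,r1:Mul1,r2:5,r3:41
c24: - | r0:25,r1:Mul1,r2:5,r3:41
c25: CDB Mul1=1681 | r0:25,r1:1681,r2:5,r3:41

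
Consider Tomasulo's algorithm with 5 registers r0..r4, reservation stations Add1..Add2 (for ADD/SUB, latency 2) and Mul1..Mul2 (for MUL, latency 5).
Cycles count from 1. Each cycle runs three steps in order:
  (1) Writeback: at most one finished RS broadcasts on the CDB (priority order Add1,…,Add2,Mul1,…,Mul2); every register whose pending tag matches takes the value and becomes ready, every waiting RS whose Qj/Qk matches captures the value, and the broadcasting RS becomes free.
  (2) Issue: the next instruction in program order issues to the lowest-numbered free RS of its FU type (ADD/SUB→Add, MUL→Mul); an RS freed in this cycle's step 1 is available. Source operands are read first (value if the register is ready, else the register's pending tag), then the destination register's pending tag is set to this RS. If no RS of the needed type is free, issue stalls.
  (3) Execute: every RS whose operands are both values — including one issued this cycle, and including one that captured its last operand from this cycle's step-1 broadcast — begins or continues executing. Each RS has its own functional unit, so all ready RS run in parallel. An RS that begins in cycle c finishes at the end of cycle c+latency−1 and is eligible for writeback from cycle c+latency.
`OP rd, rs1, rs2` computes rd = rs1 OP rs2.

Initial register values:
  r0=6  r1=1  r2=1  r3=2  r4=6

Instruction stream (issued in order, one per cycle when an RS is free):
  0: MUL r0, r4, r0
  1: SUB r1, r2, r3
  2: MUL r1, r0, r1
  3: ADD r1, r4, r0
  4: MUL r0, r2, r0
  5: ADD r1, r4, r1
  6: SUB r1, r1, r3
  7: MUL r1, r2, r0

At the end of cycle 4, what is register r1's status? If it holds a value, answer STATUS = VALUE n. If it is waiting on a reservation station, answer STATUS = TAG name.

STATUS = TAG Add1

  c1: issue MUL r0<-Mul1  regs: r0:Mul1,r1:1,r2:1,r3:2,r4:6
  c2: issue SUB r1<-Add1  regs: r0:Mul1,r1:Add1,r2:1,r3:2,r4:6
  c3: issue MUL r1<-Mul2  regs: r0:Mul1,r1:Mul2,r2:1,r3:2,r4:6
  c4: CDB Add1=-1; issue ADD r1<-Add1  regs: r0:Mul1,r1:Add1,r2:1,r3:2,r4:6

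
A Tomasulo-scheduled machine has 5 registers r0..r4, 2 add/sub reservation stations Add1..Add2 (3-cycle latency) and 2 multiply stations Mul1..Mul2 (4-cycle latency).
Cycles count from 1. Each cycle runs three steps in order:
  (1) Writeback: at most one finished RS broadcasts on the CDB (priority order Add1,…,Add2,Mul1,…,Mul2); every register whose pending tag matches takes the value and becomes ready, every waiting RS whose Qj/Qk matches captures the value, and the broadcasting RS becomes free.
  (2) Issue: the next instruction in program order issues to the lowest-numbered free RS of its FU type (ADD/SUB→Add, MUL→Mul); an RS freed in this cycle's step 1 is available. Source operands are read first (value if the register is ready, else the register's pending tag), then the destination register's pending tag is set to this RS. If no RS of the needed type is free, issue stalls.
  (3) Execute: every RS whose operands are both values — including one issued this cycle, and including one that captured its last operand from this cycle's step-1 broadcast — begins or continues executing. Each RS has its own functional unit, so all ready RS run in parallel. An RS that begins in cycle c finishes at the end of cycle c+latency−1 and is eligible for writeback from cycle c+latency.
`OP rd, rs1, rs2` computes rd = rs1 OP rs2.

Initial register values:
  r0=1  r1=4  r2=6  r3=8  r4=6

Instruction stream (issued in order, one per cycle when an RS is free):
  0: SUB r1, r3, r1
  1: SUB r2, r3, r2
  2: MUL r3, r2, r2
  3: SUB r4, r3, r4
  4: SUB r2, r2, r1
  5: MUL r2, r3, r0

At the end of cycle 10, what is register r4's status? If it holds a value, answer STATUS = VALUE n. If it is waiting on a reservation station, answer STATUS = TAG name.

cycle 1: issue SUB r1<-Add1 // r0:1,r1:Add1,r2:6,r3:8,r4:6
cycle 2: issue SUB r2<-Add2 // r0:1,r1:Add1,r2:Add2,r3:8,r4:6
cycle 3: issue MUL r3<-Mul1 // r0:1,r1:Add1,r2:Add2,r3:Mul1,r4:6
cycle 4: CDB Add1=4; issue SUB r4<-Add1 // r0:1,r1:4,r2:Add2,r3:Mul1,r4:Add1
cycle 5: CDB Add2=2; issue SUB r2<-Add2 // r0:1,r1:4,r2:Add2,r3:Mul1,r4:Add1
cycle 6: issue MUL r2<-Mul2 // r0:1,r1:4,r2:Mul2,r3:Mul1,r4:Add1
cycle 7: - // r0:1,r1:4,r2:Mul2,r3:Mul1,r4:Add1
cycle 8: CDB Add2=-2 // r0:1,r1:4,r2:Mul2,r3:Mul1,r4:Add1
cycle 9: CDB Mul1=4 // r0:1,r1:4,r2:Mul2,r3:4,r4:Add1
cycle 10: - // r0:1,r1:4,r2:Mul2,r3:4,r4:Add1

STATUS = TAG Add1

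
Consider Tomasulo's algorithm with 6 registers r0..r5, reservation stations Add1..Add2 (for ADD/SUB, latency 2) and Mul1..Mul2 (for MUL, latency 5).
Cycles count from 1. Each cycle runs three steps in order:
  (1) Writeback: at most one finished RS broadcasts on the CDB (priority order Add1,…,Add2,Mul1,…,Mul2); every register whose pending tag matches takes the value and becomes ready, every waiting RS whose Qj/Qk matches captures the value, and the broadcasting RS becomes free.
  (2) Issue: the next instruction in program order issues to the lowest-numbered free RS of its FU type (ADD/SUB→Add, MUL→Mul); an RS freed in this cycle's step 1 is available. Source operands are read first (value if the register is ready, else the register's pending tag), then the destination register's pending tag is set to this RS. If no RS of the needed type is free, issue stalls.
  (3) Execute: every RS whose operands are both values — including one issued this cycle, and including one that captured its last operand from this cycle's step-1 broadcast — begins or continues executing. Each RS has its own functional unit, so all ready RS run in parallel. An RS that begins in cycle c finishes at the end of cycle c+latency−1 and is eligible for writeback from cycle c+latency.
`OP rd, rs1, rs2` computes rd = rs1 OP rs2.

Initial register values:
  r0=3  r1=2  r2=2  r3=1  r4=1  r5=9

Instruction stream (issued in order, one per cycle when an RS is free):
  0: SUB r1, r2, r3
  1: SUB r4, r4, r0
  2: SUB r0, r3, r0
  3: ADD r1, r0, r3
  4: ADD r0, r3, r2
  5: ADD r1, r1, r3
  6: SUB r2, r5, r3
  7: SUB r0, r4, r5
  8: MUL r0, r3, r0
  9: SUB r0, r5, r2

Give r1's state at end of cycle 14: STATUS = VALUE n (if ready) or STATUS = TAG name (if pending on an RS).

  c1: issue SUB r1<-Add1  regs: r0:3,r1:Add1,r2:2,r3:1,r4:1,r5:9
  c2: issue SUB r4<-Add2  regs: r0:3,r1:Add1,r2:2,r3:1,r4:Add2,r5:9
  c3: CDB Add1=1; issue SUB r0<-Add1  regs: r0:Add1,r1:1,r2:2,r3:1,r4:Add2,r5:9
  c4: CDB Add2=-2; issue ADD r1<-Add2  regs: r0:Add1,r1:Add2,r2:2,r3:1,r4:-2,r5:9
  c5: CDB Add1=-2; issue ADD r0<-Add1  regs: r0:Add1,r1:Add2,r2:2,r3:1,r4:-2,r5:9
  c6: stall  regs: r0:Add1,r1:Add2,r2:2,r3:1,r4:-2,r5:9
  c7: CDB Add1=3; issue ADD r1<-Add1  regs: r0:3,r1:Add1,r2:2,r3:1,r4:-2,r5:9
  c8: CDB Add2=-1; issue SUB r2<-Add2  regs: r0:3,r1:Add1,r2:Add2,r3:1,r4:-2,r5:9
  c9: stall  regs: r0:3,r1:Add1,r2:Add2,r3:1,r4:-2,r5:9
  c10: CDB Add1=0; issue SUB r0<-Add1  regs: r0:Add1,r1:0,r2:Add2,r3:1,r4:-2,r5:9
  c11: CDB Add2=8; issue MUL r0<-Mul1  regs: r0:Mul1,r1:0,r2:8,r3:1,r4:-2,r5:9
  c12: CDB Add1=-11; issue SUB r0<-Add1  regs: r0:Add1,r1:0,r2:8,r3:1,r4:-2,r5:9
  c13: -  regs: r0:Add1,r1:0,r2:8,r3:1,r4:-2,r5:9
  c14: CDB Add1=1  regs: r0:1,r1:0,r2:8,r3:1,r4:-2,r5:9

STATUS = VALUE 0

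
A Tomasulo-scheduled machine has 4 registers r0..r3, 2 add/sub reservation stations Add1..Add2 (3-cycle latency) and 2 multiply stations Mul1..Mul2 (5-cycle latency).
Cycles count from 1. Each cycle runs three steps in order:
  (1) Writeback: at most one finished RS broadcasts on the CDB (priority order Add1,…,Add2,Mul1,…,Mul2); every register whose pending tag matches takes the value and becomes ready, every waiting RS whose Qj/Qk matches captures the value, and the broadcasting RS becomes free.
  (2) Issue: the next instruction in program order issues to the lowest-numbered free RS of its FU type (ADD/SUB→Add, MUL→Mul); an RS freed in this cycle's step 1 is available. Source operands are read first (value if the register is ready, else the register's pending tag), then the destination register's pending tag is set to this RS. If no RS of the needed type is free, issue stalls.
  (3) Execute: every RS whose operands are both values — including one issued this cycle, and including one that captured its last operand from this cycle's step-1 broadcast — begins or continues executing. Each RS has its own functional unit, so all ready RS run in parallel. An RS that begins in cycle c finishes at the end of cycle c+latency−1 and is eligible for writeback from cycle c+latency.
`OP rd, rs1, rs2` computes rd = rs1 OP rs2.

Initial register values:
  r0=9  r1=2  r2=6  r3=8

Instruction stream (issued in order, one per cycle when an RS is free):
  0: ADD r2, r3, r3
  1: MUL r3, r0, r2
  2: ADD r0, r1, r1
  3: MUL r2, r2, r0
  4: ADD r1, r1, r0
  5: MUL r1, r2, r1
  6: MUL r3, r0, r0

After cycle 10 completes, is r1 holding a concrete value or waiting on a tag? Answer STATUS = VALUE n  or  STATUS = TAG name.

cycle 1: issue ADD r2<-Add1 // r0:9,r1:2,r2:Add1,r3:8
cycle 2: issue MUL r3<-Mul1 // r0:9,r1:2,r2:Add1,r3:Mul1
cycle 3: issue ADD r0<-Add2 // r0:Add2,r1:2,r2:Add1,r3:Mul1
cycle 4: CDB Add1=16; issue MUL r2<-Mul2 // r0:Add2,r1:2,r2:Mul2,r3:Mul1
cycle 5: issue ADD r1<-Add1 // r0:Add2,r1:Add1,r2:Mul2,r3:Mul1
cycle 6: CDB Add2=4; stall // r0:4,r1:Add1,r2:Mul2,r3:Mul1
cycle 7: stall // r0:4,r1:Add1,r2:Mul2,r3:Mul1
cycle 8: stall // r0:4,r1:Add1,r2:Mul2,r3:Mul1
cycle 9: CDB Add1=6; stall // r0:4,r1:6,r2:Mul2,r3:Mul1
cycle 10: CDB Mul1=144; issue MUL r1<-Mul1 // r0:4,r1:Mul1,r2:Mul2,r3:144

STATUS = TAG Mul1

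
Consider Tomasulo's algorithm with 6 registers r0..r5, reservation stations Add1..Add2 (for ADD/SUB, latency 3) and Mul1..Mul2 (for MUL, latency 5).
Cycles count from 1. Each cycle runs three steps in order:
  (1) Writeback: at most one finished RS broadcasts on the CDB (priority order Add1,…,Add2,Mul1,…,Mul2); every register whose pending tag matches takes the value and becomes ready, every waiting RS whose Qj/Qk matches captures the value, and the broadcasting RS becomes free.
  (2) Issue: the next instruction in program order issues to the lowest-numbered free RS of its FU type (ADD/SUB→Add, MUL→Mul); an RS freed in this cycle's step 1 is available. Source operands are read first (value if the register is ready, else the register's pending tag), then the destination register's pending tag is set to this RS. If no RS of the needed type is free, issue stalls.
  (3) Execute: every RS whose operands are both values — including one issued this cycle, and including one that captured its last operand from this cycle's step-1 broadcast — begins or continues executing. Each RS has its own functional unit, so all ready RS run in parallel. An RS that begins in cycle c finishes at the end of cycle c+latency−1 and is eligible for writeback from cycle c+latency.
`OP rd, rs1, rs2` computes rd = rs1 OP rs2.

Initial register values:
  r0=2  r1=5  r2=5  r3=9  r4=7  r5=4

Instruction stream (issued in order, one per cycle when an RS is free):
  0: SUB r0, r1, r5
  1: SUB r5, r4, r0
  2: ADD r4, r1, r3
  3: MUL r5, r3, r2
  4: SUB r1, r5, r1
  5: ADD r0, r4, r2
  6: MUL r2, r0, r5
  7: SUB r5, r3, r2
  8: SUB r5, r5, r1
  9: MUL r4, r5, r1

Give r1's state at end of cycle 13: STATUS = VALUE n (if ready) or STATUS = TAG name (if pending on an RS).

STATUS = VALUE 40

cycle 1: issue SUB r0<-Add1 // r0:Add1,r1:5,r2:5,r3:9,r4:7,r5:4
cycle 2: issue SUB r5<-Add2 // r0:Add1,r1:5,r2:5,r3:9,r4:7,r5:Add2
cycle 3: stall // r0:Add1,r1:5,r2:5,r3:9,r4:7,r5:Add2
cycle 4: CDB Add1=1; issue ADD r4<-Add1 // r0:1,r1:5,r2:5,r3:9,r4:Add1,r5:Add2
cycle 5: issue MUL r5<-Mul1 // r0:1,r1:5,r2:5,r3:9,r4:Add1,r5:Mul1
cycle 6: stall // r0:1,r1:5,r2:5,r3:9,r4:Add1,r5:Mul1
cycle 7: CDB Add1=14; issue SUB r1<-Add1 // r0:1,r1:Add1,r2:5,r3:9,r4:14,r5:Mul1
cycle 8: CDB Add2=6; issue ADD r0<-Add2 // r0:Add2,r1:Add1,r2:5,r3:9,r4:14,r5:Mul1
cycle 9: issue MUL r2<-Mul2 // r0:Add2,r1:Add1,r2:Mul2,r3:9,r4:14,r5:Mul1
cycle 10: CDB Mul1=45; stall // r0:Add2,r1:Add1,r2:Mul2,r3:9,r4:14,r5:45
cycle 11: CDB Add2=19; issue SUB r5<-Add2 // r0:19,r1:Add1,r2:Mul2,r3:9,r4:14,r5:Add2
cycle 12: stall // r0:19,r1:Add1,r2:Mul2,r3:9,r4:14,r5:Add2
cycle 13: CDB Add1=40; issue SUB r5<-Add1 // r0:19,r1:40,r2:Mul2,r3:9,r4:14,r5:Add1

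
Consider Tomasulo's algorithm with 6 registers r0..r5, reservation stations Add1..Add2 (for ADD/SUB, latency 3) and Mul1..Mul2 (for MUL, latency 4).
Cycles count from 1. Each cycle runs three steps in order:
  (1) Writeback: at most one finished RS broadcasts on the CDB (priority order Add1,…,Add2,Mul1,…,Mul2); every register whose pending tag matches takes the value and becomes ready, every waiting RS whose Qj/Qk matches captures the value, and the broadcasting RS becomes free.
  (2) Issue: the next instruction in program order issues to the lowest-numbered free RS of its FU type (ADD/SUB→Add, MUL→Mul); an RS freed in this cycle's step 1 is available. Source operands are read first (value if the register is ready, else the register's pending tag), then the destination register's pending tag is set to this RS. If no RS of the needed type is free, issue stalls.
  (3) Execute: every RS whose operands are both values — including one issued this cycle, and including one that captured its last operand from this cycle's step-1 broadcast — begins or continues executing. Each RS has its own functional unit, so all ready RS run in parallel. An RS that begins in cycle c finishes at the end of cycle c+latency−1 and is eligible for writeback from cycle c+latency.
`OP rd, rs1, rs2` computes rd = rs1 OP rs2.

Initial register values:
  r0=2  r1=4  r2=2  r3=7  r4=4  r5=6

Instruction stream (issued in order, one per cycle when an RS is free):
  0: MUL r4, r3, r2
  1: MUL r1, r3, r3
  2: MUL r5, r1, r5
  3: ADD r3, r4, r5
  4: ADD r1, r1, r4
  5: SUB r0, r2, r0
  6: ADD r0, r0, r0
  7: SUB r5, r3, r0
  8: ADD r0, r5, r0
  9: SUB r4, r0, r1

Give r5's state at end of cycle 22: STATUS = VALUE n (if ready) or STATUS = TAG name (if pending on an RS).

STATUS = VALUE 308

c1: issue MUL r4<-Mul1 | r0:2,r1:4,r2:2,r3:7,r4:Mul1,r5:6
c2: issue MUL r1<-Mul2 | r0:2,r1:Mul2,r2:2,r3:7,r4:Mul1,r5:6
c3: stall | r0:2,r1:Mul2,r2:2,r3:7,r4:Mul1,r5:6
c4: stall | r0:2,r1:Mul2,r2:2,r3:7,r4:Mul1,r5:6
c5: CDB Mul1=14; issue MUL r5<-Mul1 | r0:2,r1:Mul2,r2:2,r3:7,r4:14,r5:Mul1
c6: CDB Mul2=49; issue ADD r3<-Add1 | r0:2,r1:49,r2:2,r3:Add1,r4:14,r5:Mul1
c7: issue ADD r1<-Add2 | r0:2,r1:Add2,r2:2,r3:Add1,r4:14,r5:Mul1
c8: stall | r0:2,r1:Add2,r2:2,r3:Add1,r4:14,r5:Mul1
c9: stall | r0:2,r1:Add2,r2:2,r3:Add1,r4:14,r5:Mul1
c10: CDB Add2=63; issue SUB r0<-Add2 | r0:Add2,r1:63,r2:2,r3:Add1,r4:14,r5:Mul1
c11: CDB Mul1=294; stall | r0:Add2,r1:63,r2:2,r3:Add1,r4:14,r5:294
c12: stall | r0:Add2,r1:63,r2:2,r3:Add1,r4:14,r5:294
c13: CDB Add2=0; issue ADD r0<-Add2 | r0:Add2,r1:63,r2:2,r3:Add1,r4:14,r5:294
c14: CDB Add1=308; issue SUB r5<-Add1 | r0:Add2,r1:63,r2:2,r3:308,r4:14,r5:Add1
c15: stall | r0:Add2,r1:63,r2:2,r3:308,r4:14,r5:Add1
c16: CDB Add2=0; issue ADD r0<-Add2 | r0:Add2,r1:63,r2:2,r3:308,r4:14,r5:Add1
c17: stall | r0:Add2,r1:63,r2:2,r3:308,r4:14,r5:Add1
c18: stall | r0:Add2,r1:63,r2:2,r3:308,r4:14,r5:Add1
c19: CDB Add1=308; issue SUB r4<-Add1 | r0:Add2,r1:63,r2:2,r3:308,r4:Add1,r5:308
c20: - | r0:Add2,r1:63,r2:2,r3:308,r4:Add1,r5:308
c21: - | r0:Add2,r1:63,r2:2,r3:308,r4:Add1,r5:308
c22: CDB Add2=308 | r0:308,r1:63,r2:2,r3:308,r4:Add1,r5:308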